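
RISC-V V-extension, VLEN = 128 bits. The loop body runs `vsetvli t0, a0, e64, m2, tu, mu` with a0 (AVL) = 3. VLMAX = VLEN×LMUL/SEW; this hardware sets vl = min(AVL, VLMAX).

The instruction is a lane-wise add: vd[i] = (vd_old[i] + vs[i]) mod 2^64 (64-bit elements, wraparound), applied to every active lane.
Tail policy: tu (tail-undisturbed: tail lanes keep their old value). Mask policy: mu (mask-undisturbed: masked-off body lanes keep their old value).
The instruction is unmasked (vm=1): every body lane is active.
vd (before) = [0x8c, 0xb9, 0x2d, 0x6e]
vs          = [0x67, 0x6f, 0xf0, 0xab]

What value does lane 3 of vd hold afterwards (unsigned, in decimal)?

lanes per group: 128·2/64 = 4
vl = min(AVL, VLMAX) = min(3, 4) = 3
vd[0] add(0x8c,0x67) -> 0xf3
vd[1] add(0xb9,0x6f) -> 0x128
vd[2] add(0x2d,0xf0) -> 0x11d
vd[3] tail/keep -> 0x6e

vd[3] = 110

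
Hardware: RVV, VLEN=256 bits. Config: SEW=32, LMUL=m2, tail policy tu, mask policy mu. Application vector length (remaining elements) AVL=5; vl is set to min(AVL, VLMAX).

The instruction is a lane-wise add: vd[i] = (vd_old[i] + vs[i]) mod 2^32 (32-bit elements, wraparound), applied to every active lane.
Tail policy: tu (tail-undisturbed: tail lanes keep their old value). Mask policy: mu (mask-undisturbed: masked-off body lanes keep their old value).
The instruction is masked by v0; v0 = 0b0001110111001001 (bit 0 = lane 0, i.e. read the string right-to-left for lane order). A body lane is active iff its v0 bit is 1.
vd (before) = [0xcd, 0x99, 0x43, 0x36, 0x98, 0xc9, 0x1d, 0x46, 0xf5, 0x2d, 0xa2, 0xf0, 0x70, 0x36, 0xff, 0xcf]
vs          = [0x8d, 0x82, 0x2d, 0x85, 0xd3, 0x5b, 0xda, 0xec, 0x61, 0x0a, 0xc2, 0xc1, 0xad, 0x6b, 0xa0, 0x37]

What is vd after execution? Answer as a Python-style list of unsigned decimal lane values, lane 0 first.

VLMAX = (256 × 2) / 32 = 16 lanes
vl = min(AVL, VLMAX) = min(5, 16) = 5
lane  0: add(0xcd,0x8d) ⇒ 0x15a
lane  1: mask-off/keep ⇒ 0x99
lane  2: mask-off/keep ⇒ 0x43
lane  3: add(0x36,0x85) ⇒ 0xbb
lane  4: mask-off/keep ⇒ 0x98
lane  5: tail/keep ⇒ 0xc9
lane  6: tail/keep ⇒ 0x1d
lane  7: tail/keep ⇒ 0x46
lane  8: tail/keep ⇒ 0xf5
lane  9: tail/keep ⇒ 0x2d
lane 10: tail/keep ⇒ 0xa2
lane 11: tail/keep ⇒ 0xf0
lane 12: tail/keep ⇒ 0x70
lane 13: tail/keep ⇒ 0x36
lane 14: tail/keep ⇒ 0xff
lane 15: tail/keep ⇒ 0xcf

vd = [346, 153, 67, 187, 152, 201, 29, 70, 245, 45, 162, 240, 112, 54, 255, 207]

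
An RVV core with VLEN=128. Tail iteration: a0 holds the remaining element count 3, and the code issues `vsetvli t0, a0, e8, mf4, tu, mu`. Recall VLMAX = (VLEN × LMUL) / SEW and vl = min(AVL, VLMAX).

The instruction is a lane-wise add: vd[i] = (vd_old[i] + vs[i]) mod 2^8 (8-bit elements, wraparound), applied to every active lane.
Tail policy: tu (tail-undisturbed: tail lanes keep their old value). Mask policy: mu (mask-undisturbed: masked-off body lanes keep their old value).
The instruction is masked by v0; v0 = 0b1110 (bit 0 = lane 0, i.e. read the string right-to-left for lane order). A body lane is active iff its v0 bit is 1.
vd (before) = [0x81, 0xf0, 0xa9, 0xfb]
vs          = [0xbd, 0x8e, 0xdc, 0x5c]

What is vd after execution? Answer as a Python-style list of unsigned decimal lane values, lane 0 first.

VLMAX = VLEN×LMUL/SEW = 128×1/4/8 = 4
vl ← min(3, 4) = 3
lane  0: mask-off/keep ⇒ 0x81
lane  1: add(0xf0,0x8e) ⇒ 0x7e
lane  2: add(0xa9,0xdc) ⇒ 0x85
lane  3: tail/keep ⇒ 0xfb

vd = [129, 126, 133, 251]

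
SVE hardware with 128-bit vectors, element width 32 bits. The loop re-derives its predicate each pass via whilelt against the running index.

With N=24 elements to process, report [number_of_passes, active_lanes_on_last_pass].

[iterations, last_vl] = [6, 4]

128-bit reg / 32-bit elem → 4 lanes
24 elements at 4/iter → 6 passes, remainder 4 on the last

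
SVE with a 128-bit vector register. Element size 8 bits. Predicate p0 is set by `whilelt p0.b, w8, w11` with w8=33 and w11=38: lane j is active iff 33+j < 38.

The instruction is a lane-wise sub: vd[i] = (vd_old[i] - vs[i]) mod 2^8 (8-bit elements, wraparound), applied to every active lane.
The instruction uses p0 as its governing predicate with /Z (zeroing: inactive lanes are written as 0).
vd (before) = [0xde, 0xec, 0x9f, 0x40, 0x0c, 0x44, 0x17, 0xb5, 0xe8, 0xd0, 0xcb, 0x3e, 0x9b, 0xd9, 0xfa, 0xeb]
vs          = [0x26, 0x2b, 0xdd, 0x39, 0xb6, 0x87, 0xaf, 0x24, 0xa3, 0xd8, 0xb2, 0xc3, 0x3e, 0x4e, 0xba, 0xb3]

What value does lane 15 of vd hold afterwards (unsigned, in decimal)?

vd[15] = 0

128-bit reg / 8-bit elem → 16 lanes
p0[j] = (33+j < 38); true for j=0..4 → 5 lanes set
[0] sub(0xde,0x26) = 0xb8
[1] sub(0xec,0x2b) = 0xc1
[2] sub(0x9f,0xdd) = 0xc2
[3] sub(0x40,0x39) = 0x07
[4] sub(0x0c,0xb6) = 0x56
[5] tail/zero = 0x00
[6] tail/zero = 0x00
[7] tail/zero = 0x00
[8] tail/zero = 0x00
[9] tail/zero = 0x00
[10] tail/zero = 0x00
[11] tail/zero = 0x00
[12] tail/zero = 0x00
[13] tail/zero = 0x00
[14] tail/zero = 0x00
[15] tail/zero = 0x00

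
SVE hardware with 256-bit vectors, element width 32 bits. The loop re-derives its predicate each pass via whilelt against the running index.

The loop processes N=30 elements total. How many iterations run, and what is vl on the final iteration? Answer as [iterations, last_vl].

[iterations, last_vl] = [4, 6]

lane count: 256 div 32 = 8
iterations = ceil(30/8) = 4; final-pass vl = 6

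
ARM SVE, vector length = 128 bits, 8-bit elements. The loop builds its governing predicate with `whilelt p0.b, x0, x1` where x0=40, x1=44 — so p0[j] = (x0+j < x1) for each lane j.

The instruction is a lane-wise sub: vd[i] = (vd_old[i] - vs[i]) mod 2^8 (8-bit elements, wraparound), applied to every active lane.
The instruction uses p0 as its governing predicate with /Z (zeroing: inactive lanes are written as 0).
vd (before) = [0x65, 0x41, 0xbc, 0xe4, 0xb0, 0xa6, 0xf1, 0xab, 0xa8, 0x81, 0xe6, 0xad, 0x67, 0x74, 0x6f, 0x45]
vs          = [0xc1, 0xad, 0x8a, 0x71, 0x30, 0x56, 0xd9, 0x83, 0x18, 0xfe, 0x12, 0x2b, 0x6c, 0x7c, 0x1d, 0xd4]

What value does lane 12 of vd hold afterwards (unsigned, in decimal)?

register lanes = 128/8 = 16
active while 40+j < 44, i.e. j ∈ [0,4) capped at 16 ⇒ 4
[0] sub(0x65,0xc1) = 0xa4
[1] sub(0x41,0xad) = 0x94
[2] sub(0xbc,0x8a) = 0x32
[3] sub(0xe4,0x71) = 0x73
[4] tail/zero = 0x00
[5] tail/zero = 0x00
[6] tail/zero = 0x00
[7] tail/zero = 0x00
[8] tail/zero = 0x00
[9] tail/zero = 0x00
[10] tail/zero = 0x00
[11] tail/zero = 0x00
[12] tail/zero = 0x00
[13] tail/zero = 0x00
[14] tail/zero = 0x00
[15] tail/zero = 0x00

vd[12] = 0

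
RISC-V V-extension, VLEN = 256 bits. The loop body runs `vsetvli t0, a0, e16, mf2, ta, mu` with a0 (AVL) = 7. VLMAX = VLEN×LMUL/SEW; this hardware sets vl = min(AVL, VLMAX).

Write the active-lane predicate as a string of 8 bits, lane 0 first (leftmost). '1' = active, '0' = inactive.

VLMAX = VLEN×LMUL/SEW = 256×1/2/16 = 8
vl ← min(7, 8) = 7
bits (lane 0 leftmost): 11111110

predicate = 11111110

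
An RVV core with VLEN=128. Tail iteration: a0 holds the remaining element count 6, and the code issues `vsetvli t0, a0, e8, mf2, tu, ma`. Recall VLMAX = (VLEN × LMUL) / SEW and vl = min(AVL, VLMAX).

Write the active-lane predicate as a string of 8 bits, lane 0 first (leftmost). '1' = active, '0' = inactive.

predicate = 11111100

VLMAX = VLEN×LMUL/SEW = 128×1/2/8 = 8
vl = min(AVL, VLMAX) = min(6, 8) = 6
bits (lane 0 leftmost): 11111100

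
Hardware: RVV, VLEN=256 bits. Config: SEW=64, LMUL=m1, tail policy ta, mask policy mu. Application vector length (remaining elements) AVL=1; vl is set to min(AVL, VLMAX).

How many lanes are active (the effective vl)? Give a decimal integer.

VLMAX = (256 × 1) / 64 = 4 lanes
AVL=1 ≤ VLMAX=4, so vl = 1

vl = 1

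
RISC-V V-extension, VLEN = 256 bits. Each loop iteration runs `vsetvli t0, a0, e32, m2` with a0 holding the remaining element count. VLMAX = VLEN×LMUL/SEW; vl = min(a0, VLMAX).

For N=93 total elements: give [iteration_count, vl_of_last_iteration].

VLMAX = (256 × 2) / 32 = 16 lanes
93 elements at 16/iter → 6 passes, remainder 13 on the last

[iterations, last_vl] = [6, 13]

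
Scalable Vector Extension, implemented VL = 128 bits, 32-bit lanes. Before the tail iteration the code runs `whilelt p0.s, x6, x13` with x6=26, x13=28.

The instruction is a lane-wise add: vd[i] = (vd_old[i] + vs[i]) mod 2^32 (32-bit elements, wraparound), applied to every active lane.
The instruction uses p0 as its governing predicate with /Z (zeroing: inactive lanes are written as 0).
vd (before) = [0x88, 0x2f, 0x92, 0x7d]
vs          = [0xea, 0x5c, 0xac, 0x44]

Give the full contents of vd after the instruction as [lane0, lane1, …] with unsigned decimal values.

128-bit reg / 32-bit elem → 4 lanes
p0[j] = (26+j < 28); true for j=0..1 → 2 lanes set
lane  0: add(0x88,0xea) ⇒ 0x172
lane  1: add(0x2f,0x5c) ⇒ 0x8b
lane  2: tail/zero ⇒ 0x00
lane  3: tail/zero ⇒ 0x00

vd = [370, 139, 0, 0]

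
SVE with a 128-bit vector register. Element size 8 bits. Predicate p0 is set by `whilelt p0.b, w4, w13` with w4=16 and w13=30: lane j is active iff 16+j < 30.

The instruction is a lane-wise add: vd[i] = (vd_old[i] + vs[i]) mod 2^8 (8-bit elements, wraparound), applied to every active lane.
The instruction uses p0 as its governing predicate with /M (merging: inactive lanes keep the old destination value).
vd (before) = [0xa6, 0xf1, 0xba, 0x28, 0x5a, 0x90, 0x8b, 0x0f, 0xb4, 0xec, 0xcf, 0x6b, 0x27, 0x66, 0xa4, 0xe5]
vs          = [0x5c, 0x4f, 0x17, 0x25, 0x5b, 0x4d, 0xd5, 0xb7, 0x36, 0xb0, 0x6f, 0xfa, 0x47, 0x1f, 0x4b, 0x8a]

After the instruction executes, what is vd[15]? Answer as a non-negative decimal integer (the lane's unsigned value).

128-bit reg / 8-bit elem → 16 lanes
active while 16+j < 30, i.e. j ∈ [0,14) capped at 16 ⇒ 14
lane  0: add(0xa6,0x5c) ⇒ 0x02
lane  1: add(0xf1,0x4f) ⇒ 0x40
lane  2: add(0xba,0x17) ⇒ 0xd1
lane  3: add(0x28,0x25) ⇒ 0x4d
lane  4: add(0x5a,0x5b) ⇒ 0xb5
lane  5: add(0x90,0x4d) ⇒ 0xdd
lane  6: add(0x8b,0xd5) ⇒ 0x60
lane  7: add(0x0f,0xb7) ⇒ 0xc6
lane  8: add(0xb4,0x36) ⇒ 0xea
lane  9: add(0xec,0xb0) ⇒ 0x9c
lane 10: add(0xcf,0x6f) ⇒ 0x3e
lane 11: add(0x6b,0xfa) ⇒ 0x65
lane 12: add(0x27,0x47) ⇒ 0x6e
lane 13: add(0x66,0x1f) ⇒ 0x85
lane 14: tail/keep ⇒ 0xa4
lane 15: tail/keep ⇒ 0xe5

vd[15] = 229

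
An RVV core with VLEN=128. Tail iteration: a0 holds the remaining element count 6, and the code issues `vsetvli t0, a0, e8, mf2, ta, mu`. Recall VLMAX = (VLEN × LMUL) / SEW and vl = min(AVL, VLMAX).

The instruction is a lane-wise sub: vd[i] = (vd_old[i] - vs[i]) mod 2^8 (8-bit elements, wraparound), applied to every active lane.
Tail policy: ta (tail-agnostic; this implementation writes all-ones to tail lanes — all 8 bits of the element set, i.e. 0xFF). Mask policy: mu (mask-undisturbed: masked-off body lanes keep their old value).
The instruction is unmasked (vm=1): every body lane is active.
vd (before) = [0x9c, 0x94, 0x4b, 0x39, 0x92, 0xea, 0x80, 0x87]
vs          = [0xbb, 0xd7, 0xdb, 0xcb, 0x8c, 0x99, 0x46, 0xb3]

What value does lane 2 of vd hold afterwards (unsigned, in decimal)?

vd[2] = 112

VLMAX = (128 × 1/2) / 8 = 8 lanes
vl ← min(6, 8) = 6
vd[0] sub(0x9c,0xbb) -> 0xe1
vd[1] sub(0x94,0xd7) -> 0xbd
vd[2] sub(0x4b,0xdb) -> 0x70
vd[3] sub(0x39,0xcb) -> 0x6e
vd[4] sub(0x92,0x8c) -> 0x06
vd[5] sub(0xea,0x99) -> 0x51
vd[6] tail/ones -> 0xff
vd[7] tail/ones -> 0xff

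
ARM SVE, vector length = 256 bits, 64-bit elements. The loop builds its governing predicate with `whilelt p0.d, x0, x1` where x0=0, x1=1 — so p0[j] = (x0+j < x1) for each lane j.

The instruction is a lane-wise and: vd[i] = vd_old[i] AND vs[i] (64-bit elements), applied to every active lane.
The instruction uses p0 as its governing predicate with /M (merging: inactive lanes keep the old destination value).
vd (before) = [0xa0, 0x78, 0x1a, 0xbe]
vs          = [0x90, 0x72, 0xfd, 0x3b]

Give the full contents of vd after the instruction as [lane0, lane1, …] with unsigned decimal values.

vd = [128, 120, 26, 190]

register lanes = 256/64 = 4
p0[j] = (0+j < 1); true for j=0..0 → 1 lanes set
  i=0: and(0xa0,0x90) → 128
  i=1: tail/keep → 120
  i=2: tail/keep → 26
  i=3: tail/keep → 190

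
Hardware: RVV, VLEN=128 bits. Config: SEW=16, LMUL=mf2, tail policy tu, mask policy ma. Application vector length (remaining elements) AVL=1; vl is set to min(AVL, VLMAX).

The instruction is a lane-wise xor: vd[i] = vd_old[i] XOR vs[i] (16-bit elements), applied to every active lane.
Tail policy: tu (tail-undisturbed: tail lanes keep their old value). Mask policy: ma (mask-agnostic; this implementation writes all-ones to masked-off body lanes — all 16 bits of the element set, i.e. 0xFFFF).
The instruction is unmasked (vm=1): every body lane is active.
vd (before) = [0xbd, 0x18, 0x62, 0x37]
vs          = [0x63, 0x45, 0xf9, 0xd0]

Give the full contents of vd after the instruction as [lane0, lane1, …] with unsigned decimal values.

vd = [222, 24, 98, 55]

VLMAX = (128 × 1/2) / 16 = 4 lanes
vl = min(AVL, VLMAX) = min(1, 4) = 1
lane  0: xor(0xbd,0x63) ⇒ 0xde
lane  1: tail/keep ⇒ 0x18
lane  2: tail/keep ⇒ 0x62
lane  3: tail/keep ⇒ 0x37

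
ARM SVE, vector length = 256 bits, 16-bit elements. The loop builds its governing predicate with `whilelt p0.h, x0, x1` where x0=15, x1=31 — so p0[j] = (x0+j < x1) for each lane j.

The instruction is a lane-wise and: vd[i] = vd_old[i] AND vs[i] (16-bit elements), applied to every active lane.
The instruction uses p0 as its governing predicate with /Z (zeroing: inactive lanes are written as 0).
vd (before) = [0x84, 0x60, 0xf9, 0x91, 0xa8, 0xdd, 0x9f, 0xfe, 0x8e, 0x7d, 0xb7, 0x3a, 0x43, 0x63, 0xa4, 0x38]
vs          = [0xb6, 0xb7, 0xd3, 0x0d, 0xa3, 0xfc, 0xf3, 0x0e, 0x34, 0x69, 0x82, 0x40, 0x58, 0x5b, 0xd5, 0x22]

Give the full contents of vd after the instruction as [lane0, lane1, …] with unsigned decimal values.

vd = [132, 32, 209, 1, 160, 220, 147, 14, 4, 105, 130, 0, 64, 67, 132, 32]

lane count: 256 div 16 = 16
active while 15+j < 31, i.e. j ∈ [0,16) capped at 16 ⇒ 16
vd[0] and(0x84,0xb6) -> 0x84
vd[1] and(0x60,0xb7) -> 0x20
vd[2] and(0xf9,0xd3) -> 0xd1
vd[3] and(0x91,0x0d) -> 0x01
vd[4] and(0xa8,0xa3) -> 0xa0
vd[5] and(0xdd,0xfc) -> 0xdc
vd[6] and(0x9f,0xf3) -> 0x93
vd[7] and(0xfe,0x0e) -> 0x0e
vd[8] and(0x8e,0x34) -> 0x04
vd[9] and(0x7d,0x69) -> 0x69
vd[10] and(0xb7,0x82) -> 0x82
vd[11] and(0x3a,0x40) -> 0x00
vd[12] and(0x43,0x58) -> 0x40
vd[13] and(0x63,0x5b) -> 0x43
vd[14] and(0xa4,0xd5) -> 0x84
vd[15] and(0x38,0x22) -> 0x20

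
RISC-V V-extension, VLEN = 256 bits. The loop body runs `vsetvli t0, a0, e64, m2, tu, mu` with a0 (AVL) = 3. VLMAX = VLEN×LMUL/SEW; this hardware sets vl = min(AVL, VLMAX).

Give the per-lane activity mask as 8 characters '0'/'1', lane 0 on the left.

VLMAX = (256 × 2) / 64 = 8 lanes
AVL=3 ≤ VLMAX=8, so vl = 3
bits (lane 0 leftmost): 11100000

predicate = 11100000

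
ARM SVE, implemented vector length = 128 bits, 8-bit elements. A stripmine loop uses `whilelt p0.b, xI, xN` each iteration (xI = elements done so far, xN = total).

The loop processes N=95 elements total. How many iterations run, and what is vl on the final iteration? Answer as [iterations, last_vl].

[iterations, last_vl] = [6, 15]

register lanes = 128/8 = 16
95 elements at 16/iter → 6 passes, remainder 15 on the last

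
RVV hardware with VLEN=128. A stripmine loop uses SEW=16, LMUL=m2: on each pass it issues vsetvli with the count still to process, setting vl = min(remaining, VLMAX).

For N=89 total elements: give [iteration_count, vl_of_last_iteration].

VLMAX = (128 × 2) / 16 = 16 lanes
N=89: ⌈89/16⌉ = 6 iters; last vl = 89 − 5×16 = 9

[iterations, last_vl] = [6, 9]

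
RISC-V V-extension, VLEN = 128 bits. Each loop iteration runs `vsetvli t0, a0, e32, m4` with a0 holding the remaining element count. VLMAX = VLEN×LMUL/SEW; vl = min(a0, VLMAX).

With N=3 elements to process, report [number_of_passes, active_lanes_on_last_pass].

[iterations, last_vl] = [1, 3]

VLMAX = VLEN×LMUL/SEW = 128×4/32 = 16
3 elements at 16/iter → 1 passes, remainder 3 on the last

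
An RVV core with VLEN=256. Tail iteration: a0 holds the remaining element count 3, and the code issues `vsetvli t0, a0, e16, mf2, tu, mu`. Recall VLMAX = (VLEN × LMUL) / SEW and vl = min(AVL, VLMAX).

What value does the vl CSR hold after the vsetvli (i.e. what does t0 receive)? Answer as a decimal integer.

vl = 3

VLMAX = (256 × 1/2) / 16 = 8 lanes
vl = min(AVL, VLMAX) = min(3, 8) = 3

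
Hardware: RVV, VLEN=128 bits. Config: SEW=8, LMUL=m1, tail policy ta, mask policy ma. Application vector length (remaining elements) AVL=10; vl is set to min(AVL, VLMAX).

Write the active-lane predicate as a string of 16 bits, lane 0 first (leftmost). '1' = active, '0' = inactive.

VLMAX = (128 × 1) / 8 = 16 lanes
AVL=10 ≤ VLMAX=16, so vl = 10
bits (lane 0 leftmost): 1111111111000000

predicate = 1111111111000000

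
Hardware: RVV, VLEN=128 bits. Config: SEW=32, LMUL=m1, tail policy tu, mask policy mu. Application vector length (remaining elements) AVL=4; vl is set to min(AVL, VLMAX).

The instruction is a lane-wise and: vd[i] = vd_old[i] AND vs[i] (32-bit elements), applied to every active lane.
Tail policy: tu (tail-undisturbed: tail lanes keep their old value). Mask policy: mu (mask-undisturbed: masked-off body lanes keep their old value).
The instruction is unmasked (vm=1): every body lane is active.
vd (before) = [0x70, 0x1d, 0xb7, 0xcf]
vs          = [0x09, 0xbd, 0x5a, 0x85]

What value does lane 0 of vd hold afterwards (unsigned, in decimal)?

vd[0] = 0

VLMAX = VLEN×LMUL/SEW = 128×1/32 = 4
AVL=4 ≤ VLMAX=4, so vl = 4
vd[0] and(0x70,0x09) -> 0x00
vd[1] and(0x1d,0xbd) -> 0x1d
vd[2] and(0xb7,0x5a) -> 0x12
vd[3] and(0xcf,0x85) -> 0x85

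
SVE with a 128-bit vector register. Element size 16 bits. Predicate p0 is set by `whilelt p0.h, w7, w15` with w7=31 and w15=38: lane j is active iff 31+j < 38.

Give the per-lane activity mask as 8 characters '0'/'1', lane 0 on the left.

predicate = 11111110

register lanes = 128/16 = 8
whilelt: lane j active iff 31+j < 38 → j < 7 → 7 active
bits (lane 0 leftmost): 11111110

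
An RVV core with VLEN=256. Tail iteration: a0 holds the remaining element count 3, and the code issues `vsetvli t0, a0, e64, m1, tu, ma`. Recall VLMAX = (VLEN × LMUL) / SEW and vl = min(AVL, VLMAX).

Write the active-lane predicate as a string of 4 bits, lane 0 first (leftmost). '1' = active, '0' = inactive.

predicate = 1110

VLMAX = (256 × 1) / 64 = 4 lanes
AVL=3 ≤ VLMAX=4, so vl = 3
bits (lane 0 leftmost): 1110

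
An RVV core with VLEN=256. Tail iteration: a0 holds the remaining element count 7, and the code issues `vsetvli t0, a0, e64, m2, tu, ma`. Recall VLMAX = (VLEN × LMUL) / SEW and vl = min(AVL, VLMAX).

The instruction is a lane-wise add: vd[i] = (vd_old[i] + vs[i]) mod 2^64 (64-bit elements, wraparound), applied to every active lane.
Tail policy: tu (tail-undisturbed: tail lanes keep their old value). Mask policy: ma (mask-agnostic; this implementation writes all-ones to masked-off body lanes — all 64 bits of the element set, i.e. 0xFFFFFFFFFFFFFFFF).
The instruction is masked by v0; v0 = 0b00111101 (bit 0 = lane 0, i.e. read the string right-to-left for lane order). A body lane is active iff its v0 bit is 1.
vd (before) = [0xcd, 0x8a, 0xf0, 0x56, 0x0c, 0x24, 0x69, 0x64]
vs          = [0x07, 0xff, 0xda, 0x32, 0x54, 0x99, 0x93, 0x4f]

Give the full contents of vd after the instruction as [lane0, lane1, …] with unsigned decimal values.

VLMAX = VLEN×LMUL/SEW = 256×2/64 = 8
vl ← min(7, 8) = 7
[0] add(0xcd,0x07) = 0xd4
[1] mask-off/ones = 0xffffffffffffffff
[2] add(0xf0,0xda) = 0x1ca
[3] add(0x56,0x32) = 0x88
[4] add(0x0c,0x54) = 0x60
[5] add(0x24,0x99) = 0xbd
[6] mask-off/ones = 0xffffffffffffffff
[7] tail/keep = 0x64

vd = [212, 18446744073709551615, 458, 136, 96, 189, 18446744073709551615, 100]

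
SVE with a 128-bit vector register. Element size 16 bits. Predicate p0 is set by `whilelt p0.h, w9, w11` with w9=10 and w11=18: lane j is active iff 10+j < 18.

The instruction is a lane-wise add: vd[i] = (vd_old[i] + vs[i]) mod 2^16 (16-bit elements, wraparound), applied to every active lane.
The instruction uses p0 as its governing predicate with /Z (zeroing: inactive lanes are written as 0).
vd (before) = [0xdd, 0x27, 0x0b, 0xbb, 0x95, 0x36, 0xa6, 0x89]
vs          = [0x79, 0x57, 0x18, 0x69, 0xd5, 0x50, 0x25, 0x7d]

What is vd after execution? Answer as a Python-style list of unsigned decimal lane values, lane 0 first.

lane count: 128 div 16 = 8
whilelt: lane j active iff 10+j < 18 → j < 8 → 8 active
  i=0: add(0xdd,0x79) → 342
  i=1: add(0x27,0x57) → 126
  i=2: add(0x0b,0x18) → 35
  i=3: add(0xbb,0x69) → 292
  i=4: add(0x95,0xd5) → 362
  i=5: add(0x36,0x50) → 134
  i=6: add(0xa6,0x25) → 203
  i=7: add(0x89,0x7d) → 262

vd = [342, 126, 35, 292, 362, 134, 203, 262]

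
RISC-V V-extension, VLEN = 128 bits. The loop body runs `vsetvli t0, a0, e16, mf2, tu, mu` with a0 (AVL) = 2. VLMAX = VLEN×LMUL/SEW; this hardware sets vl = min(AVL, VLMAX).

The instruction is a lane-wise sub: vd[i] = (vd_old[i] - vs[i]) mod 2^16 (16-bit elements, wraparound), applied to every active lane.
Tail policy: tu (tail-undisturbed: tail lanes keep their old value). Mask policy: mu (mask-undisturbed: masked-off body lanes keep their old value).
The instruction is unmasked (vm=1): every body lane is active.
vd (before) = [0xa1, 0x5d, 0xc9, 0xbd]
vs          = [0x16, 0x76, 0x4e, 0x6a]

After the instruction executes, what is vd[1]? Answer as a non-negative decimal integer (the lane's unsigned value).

vd[1] = 65511

VLMAX = VLEN×LMUL/SEW = 128×1/2/16 = 4
AVL=2 ≤ VLMAX=4, so vl = 2
vd[0] sub(0xa1,0x16) -> 0x8b
vd[1] sub(0x5d,0x76) -> 0xffe7
vd[2] tail/keep -> 0xc9
vd[3] tail/keep -> 0xbd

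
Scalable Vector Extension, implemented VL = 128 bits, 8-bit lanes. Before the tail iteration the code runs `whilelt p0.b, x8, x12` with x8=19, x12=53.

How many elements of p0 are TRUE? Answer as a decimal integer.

vl = 16

128-bit reg / 8-bit elem → 16 lanes
whilelt: lane j active iff 19+j < 53 → j < 34 → 16 active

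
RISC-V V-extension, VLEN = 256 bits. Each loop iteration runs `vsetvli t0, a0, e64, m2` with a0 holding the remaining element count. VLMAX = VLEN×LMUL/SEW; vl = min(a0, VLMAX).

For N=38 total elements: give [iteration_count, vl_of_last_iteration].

[iterations, last_vl] = [5, 6]

lanes per group: 256·2/64 = 8
N=38: ⌈38/8⌉ = 5 iters; last vl = 38 − 4×8 = 6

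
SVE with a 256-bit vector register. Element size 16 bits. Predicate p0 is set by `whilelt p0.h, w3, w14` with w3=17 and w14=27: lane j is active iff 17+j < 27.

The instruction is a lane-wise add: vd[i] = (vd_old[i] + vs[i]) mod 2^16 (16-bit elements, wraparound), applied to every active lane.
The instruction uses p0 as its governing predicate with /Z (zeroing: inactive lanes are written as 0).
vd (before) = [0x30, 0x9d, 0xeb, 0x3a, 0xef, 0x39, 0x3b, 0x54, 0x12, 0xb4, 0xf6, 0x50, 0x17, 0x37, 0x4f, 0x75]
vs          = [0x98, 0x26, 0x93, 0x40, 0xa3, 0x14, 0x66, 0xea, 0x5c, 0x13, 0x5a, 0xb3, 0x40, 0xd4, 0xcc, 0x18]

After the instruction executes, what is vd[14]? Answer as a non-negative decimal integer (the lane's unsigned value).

lane count: 256 div 16 = 16
whilelt: lane j active iff 17+j < 27 → j < 10 → 10 active
  i=0: add(0x30,0x98) → 200
  i=1: add(0x9d,0x26) → 195
  i=2: add(0xeb,0x93) → 382
  i=3: add(0x3a,0x40) → 122
  i=4: add(0xef,0xa3) → 402
  i=5: add(0x39,0x14) → 77
  i=6: add(0x3b,0x66) → 161
  i=7: add(0x54,0xea) → 318
  i=8: add(0x12,0x5c) → 110
  i=9: add(0xb4,0x13) → 199
  i=10: tail/zero → 0
  i=11: tail/zero → 0
  i=12: tail/zero → 0
  i=13: tail/zero → 0
  i=14: tail/zero → 0
  i=15: tail/zero → 0

vd[14] = 0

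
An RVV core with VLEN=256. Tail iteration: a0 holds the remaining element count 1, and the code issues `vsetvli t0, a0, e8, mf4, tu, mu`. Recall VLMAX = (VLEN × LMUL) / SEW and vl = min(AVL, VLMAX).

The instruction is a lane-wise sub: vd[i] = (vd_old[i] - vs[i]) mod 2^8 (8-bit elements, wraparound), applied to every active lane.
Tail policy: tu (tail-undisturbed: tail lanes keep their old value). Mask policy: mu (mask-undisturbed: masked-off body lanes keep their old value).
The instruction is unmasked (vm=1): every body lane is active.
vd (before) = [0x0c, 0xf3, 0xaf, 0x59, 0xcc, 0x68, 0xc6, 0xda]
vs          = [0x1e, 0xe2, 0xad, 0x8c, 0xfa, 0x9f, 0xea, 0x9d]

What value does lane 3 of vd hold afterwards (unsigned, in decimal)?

vd[3] = 89

lanes per group: 256·1/4/8 = 8
AVL=1 ≤ VLMAX=8, so vl = 1
lane  0: sub(0x0c,0x1e) ⇒ 0xee
lane  1: tail/keep ⇒ 0xf3
lane  2: tail/keep ⇒ 0xaf
lane  3: tail/keep ⇒ 0x59
lane  4: tail/keep ⇒ 0xcc
lane  5: tail/keep ⇒ 0x68
lane  6: tail/keep ⇒ 0xc6
lane  7: tail/keep ⇒ 0xda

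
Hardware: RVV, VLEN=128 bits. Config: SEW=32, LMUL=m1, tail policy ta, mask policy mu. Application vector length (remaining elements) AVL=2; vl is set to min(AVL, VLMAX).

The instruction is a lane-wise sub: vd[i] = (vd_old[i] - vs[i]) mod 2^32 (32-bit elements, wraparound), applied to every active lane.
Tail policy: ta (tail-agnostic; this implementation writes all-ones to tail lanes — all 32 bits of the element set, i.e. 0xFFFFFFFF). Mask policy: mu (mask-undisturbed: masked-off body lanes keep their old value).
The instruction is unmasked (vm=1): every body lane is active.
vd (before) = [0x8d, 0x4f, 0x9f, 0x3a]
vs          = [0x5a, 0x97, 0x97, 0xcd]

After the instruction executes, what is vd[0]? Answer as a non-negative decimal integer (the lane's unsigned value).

VLMAX = (128 × 1) / 32 = 4 lanes
vl = min(AVL, VLMAX) = min(2, 4) = 2
vd[0] sub(0x8d,0x5a) -> 0x33
vd[1] sub(0x4f,0x97) -> 0xffffffb8
vd[2] tail/ones -> 0xffffffff
vd[3] tail/ones -> 0xffffffff

vd[0] = 51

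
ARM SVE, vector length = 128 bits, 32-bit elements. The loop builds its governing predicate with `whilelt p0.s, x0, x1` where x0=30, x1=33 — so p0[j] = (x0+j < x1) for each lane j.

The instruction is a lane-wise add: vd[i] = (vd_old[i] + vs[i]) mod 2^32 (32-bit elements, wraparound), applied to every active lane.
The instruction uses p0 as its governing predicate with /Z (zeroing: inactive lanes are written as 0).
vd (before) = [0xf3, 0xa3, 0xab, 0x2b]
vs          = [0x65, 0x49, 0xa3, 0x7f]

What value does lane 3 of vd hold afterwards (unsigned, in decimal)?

vd[3] = 0

lane count: 128 div 32 = 4
p0[j] = (30+j < 33); true for j=0..2 → 3 lanes set
lane  0: add(0xf3,0x65) ⇒ 0x158
lane  1: add(0xa3,0x49) ⇒ 0xec
lane  2: add(0xab,0xa3) ⇒ 0x14e
lane  3: tail/zero ⇒ 0x00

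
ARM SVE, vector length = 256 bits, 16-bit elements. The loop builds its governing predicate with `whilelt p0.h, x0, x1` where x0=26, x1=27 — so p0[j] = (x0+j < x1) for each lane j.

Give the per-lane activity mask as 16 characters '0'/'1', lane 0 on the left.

predicate = 1000000000000000

256-bit reg / 16-bit elem → 16 lanes
whilelt: lane j active iff 26+j < 27 → j < 1 → 1 active
bits (lane 0 leftmost): 1000000000000000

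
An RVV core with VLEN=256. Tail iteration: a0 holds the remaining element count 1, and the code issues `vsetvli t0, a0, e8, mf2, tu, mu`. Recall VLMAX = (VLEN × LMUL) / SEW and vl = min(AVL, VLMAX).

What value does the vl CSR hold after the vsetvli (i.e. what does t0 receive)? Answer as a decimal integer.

vl = 1

VLMAX = (256 × 1/2) / 8 = 16 lanes
vl = min(AVL, VLMAX) = min(1, 16) = 1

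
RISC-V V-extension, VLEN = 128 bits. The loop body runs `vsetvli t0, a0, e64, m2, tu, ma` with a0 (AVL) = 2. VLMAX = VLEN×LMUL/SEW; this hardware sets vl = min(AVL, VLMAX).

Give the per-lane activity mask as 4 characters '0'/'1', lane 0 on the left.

VLMAX = (128 × 2) / 64 = 4 lanes
vl = min(AVL, VLMAX) = min(2, 4) = 2
bits (lane 0 leftmost): 1100

predicate = 1100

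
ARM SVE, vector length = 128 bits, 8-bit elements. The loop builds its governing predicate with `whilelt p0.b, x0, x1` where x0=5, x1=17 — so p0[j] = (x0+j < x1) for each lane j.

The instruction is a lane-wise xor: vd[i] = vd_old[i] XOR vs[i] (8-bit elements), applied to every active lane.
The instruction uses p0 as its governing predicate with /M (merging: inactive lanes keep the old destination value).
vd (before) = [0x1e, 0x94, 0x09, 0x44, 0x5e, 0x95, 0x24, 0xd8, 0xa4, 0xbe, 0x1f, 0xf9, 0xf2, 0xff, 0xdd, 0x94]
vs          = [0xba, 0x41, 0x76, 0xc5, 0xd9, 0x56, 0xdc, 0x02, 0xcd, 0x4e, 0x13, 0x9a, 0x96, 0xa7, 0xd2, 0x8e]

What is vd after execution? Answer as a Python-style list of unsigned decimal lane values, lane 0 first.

vd = [164, 213, 127, 129, 135, 195, 248, 218, 105, 240, 12, 99, 242, 255, 221, 148]

register lanes = 128/8 = 16
whilelt: lane j active iff 5+j < 17 → j < 12 → 12 active
[0] xor(0x1e,0xba) = 0xa4
[1] xor(0x94,0x41) = 0xd5
[2] xor(0x09,0x76) = 0x7f
[3] xor(0x44,0xc5) = 0x81
[4] xor(0x5e,0xd9) = 0x87
[5] xor(0x95,0x56) = 0xc3
[6] xor(0x24,0xdc) = 0xf8
[7] xor(0xd8,0x02) = 0xda
[8] xor(0xa4,0xcd) = 0x69
[9] xor(0xbe,0x4e) = 0xf0
[10] xor(0x1f,0x13) = 0x0c
[11] xor(0xf9,0x9a) = 0x63
[12] tail/keep = 0xf2
[13] tail/keep = 0xff
[14] tail/keep = 0xdd
[15] tail/keep = 0x94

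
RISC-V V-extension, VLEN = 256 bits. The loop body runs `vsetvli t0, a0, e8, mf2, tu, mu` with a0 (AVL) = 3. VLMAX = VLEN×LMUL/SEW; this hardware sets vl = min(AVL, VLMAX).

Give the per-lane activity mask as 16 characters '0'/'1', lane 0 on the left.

predicate = 1110000000000000

VLMAX = VLEN×LMUL/SEW = 256×1/2/8 = 16
vl ← min(3, 16) = 3
bits (lane 0 leftmost): 1110000000000000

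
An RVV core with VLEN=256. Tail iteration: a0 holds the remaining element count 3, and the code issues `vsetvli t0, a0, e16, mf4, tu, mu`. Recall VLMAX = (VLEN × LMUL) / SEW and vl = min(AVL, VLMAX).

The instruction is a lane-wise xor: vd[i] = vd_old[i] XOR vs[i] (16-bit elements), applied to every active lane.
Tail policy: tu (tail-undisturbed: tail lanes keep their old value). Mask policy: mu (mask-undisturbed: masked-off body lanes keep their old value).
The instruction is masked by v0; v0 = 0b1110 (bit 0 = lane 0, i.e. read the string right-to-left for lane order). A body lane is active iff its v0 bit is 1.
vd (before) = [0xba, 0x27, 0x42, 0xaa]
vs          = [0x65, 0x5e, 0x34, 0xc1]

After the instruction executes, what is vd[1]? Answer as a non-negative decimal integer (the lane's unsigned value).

lanes per group: 256·1/4/16 = 4
AVL=3 ≤ VLMAX=4, so vl = 3
vd[0] mask-off/keep -> 0xba
vd[1] xor(0x27,0x5e) -> 0x79
vd[2] xor(0x42,0x34) -> 0x76
vd[3] tail/keep -> 0xaa

vd[1] = 121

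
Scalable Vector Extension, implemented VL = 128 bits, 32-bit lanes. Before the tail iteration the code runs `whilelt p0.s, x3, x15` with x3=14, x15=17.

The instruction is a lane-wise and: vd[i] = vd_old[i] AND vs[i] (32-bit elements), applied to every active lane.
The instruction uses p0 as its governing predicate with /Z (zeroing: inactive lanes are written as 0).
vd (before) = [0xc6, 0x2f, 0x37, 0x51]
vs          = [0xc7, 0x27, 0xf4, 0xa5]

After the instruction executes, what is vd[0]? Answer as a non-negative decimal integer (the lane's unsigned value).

vd[0] = 198

128-bit reg / 32-bit elem → 4 lanes
p0[j] = (14+j < 17); true for j=0..2 → 3 lanes set
  i=0: and(0xc6,0xc7) → 198
  i=1: and(0x2f,0x27) → 39
  i=2: and(0x37,0xf4) → 52
  i=3: tail/zero → 0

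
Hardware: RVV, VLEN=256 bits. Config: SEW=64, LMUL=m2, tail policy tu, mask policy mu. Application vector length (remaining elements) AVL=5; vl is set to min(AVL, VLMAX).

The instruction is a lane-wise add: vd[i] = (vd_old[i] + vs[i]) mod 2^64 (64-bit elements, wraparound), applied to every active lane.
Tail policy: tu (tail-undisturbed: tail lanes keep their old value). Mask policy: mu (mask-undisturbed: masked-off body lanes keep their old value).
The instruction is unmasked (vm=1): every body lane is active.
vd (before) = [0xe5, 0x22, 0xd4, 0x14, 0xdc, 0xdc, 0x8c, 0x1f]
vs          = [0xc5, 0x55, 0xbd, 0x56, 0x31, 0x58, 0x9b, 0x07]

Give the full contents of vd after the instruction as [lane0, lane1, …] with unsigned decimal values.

vd = [426, 119, 401, 106, 269, 220, 140, 31]

VLMAX = VLEN×LMUL/SEW = 256×2/64 = 8
vl ← min(5, 8) = 5
lane  0: add(0xe5,0xc5) ⇒ 0x1aa
lane  1: add(0x22,0x55) ⇒ 0x77
lane  2: add(0xd4,0xbd) ⇒ 0x191
lane  3: add(0x14,0x56) ⇒ 0x6a
lane  4: add(0xdc,0x31) ⇒ 0x10d
lane  5: tail/keep ⇒ 0xdc
lane  6: tail/keep ⇒ 0x8c
lane  7: tail/keep ⇒ 0x1f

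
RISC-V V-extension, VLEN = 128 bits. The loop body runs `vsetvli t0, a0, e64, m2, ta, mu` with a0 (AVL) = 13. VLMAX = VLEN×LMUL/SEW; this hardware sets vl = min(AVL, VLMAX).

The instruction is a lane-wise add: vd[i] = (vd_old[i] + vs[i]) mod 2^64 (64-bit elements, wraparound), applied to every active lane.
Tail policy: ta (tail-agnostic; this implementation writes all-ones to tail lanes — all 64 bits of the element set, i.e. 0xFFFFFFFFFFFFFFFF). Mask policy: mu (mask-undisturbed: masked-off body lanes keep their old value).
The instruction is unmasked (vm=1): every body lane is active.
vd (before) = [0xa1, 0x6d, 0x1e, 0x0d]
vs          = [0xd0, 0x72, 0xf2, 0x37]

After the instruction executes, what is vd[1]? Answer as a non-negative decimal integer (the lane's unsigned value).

lanes per group: 128·2/64 = 4
vl ← min(13, 4) = 4
  i=0: add(0xa1,0xd0) → 369
  i=1: add(0x6d,0x72) → 223
  i=2: add(0x1e,0xf2) → 272
  i=3: add(0x0d,0x37) → 68

vd[1] = 223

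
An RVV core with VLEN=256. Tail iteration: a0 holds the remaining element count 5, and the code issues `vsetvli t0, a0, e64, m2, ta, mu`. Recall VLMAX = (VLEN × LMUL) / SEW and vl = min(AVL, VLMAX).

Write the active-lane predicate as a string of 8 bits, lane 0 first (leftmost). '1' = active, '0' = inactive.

predicate = 11111000

lanes per group: 256·2/64 = 8
vl ← min(5, 8) = 5
bits (lane 0 leftmost): 11111000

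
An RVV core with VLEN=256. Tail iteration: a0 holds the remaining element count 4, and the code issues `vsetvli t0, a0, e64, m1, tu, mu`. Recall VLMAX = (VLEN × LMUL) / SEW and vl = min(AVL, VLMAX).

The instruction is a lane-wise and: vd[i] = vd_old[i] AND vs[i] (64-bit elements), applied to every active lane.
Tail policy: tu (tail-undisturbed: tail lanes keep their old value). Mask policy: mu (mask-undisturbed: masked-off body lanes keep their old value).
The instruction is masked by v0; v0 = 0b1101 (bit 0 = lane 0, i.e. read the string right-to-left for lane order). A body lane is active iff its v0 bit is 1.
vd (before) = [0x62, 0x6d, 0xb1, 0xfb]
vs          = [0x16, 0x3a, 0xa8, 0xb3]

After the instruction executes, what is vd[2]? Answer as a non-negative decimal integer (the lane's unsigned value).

VLMAX = (256 × 1) / 64 = 4 lanes
vl ← min(4, 4) = 4
  i=0: and(0x62,0x16) → 2
  i=1: mask-off/keep → 109
  i=2: and(0xb1,0xa8) → 160
  i=3: and(0xfb,0xb3) → 179

vd[2] = 160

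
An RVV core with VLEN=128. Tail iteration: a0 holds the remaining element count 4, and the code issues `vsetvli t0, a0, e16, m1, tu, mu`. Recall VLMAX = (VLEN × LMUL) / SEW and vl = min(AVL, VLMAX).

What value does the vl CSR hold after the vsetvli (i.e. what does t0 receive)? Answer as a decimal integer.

VLMAX = VLEN×LMUL/SEW = 128×1/16 = 8
vl ← min(4, 8) = 4

vl = 4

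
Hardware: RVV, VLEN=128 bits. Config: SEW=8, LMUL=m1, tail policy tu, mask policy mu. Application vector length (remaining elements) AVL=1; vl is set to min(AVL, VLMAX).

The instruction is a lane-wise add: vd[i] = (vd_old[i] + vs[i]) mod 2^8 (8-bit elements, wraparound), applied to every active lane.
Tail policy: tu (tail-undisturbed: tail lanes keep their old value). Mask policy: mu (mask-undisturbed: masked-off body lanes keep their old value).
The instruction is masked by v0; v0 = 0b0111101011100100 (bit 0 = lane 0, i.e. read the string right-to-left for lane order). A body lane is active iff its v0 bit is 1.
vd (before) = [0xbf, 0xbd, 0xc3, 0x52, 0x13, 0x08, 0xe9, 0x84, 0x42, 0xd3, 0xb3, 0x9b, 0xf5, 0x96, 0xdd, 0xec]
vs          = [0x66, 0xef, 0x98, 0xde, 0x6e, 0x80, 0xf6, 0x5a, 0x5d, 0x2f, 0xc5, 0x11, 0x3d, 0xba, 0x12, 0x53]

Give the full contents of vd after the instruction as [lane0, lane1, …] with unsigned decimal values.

vd = [191, 189, 195, 82, 19, 8, 233, 132, 66, 211, 179, 155, 245, 150, 221, 236]

VLMAX = (128 × 1) / 8 = 16 lanes
vl ← min(1, 16) = 1
lane  0: mask-off/keep ⇒ 0xbf
lane  1: tail/keep ⇒ 0xbd
lane  2: tail/keep ⇒ 0xc3
lane  3: tail/keep ⇒ 0x52
lane  4: tail/keep ⇒ 0x13
lane  5: tail/keep ⇒ 0x08
lane  6: tail/keep ⇒ 0xe9
lane  7: tail/keep ⇒ 0x84
lane  8: tail/keep ⇒ 0x42
lane  9: tail/keep ⇒ 0xd3
lane 10: tail/keep ⇒ 0xb3
lane 11: tail/keep ⇒ 0x9b
lane 12: tail/keep ⇒ 0xf5
lane 13: tail/keep ⇒ 0x96
lane 14: tail/keep ⇒ 0xdd
lane 15: tail/keep ⇒ 0xec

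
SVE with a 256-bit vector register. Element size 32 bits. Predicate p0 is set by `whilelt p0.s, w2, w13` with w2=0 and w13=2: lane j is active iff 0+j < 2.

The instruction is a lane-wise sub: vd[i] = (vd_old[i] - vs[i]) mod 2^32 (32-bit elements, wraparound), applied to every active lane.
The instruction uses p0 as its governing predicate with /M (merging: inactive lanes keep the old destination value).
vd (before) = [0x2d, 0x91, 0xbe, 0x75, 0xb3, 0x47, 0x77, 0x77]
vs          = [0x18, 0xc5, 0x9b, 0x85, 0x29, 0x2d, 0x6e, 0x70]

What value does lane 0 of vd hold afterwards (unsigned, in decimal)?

vd[0] = 21

register lanes = 256/32 = 8
p0[j] = (0+j < 2); true for j=0..1 → 2 lanes set
[0] sub(0x2d,0x18) = 0x15
[1] sub(0x91,0xc5) = 0xffffffcc
[2] tail/keep = 0xbe
[3] tail/keep = 0x75
[4] tail/keep = 0xb3
[5] tail/keep = 0x47
[6] tail/keep = 0x77
[7] tail/keep = 0x77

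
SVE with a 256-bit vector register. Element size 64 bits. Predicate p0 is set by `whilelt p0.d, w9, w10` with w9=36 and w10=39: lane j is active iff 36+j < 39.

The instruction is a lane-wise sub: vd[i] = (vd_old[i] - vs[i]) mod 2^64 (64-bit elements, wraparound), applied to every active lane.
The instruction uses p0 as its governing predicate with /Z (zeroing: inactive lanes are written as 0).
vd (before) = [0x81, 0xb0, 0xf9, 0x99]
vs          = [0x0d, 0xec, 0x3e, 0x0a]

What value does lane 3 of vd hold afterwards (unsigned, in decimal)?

register lanes = 256/64 = 4
p0[j] = (36+j < 39); true for j=0..2 → 3 lanes set
vd[0] sub(0x81,0x0d) -> 0x74
vd[1] sub(0xb0,0xec) -> 0xffffffffffffffc4
vd[2] sub(0xf9,0x3e) -> 0xbb
vd[3] tail/zero -> 0x00

vd[3] = 0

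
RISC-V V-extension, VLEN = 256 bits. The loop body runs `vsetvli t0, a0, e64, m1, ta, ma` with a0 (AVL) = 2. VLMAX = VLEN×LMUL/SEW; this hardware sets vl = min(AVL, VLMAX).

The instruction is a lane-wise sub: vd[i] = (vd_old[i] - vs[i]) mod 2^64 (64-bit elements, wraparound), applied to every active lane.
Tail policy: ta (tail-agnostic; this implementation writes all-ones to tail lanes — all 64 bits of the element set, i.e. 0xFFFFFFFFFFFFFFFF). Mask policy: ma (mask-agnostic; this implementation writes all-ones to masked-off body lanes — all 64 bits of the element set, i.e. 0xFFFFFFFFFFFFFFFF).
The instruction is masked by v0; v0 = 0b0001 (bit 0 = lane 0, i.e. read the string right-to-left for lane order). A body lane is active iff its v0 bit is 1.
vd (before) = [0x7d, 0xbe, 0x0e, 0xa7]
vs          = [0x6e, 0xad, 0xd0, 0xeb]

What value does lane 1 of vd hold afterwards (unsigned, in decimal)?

VLMAX = VLEN×LMUL/SEW = 256×1/64 = 4
vl ← min(2, 4) = 2
vd[0] sub(0x7d,0x6e) -> 0x0f
vd[1] mask-off/ones -> 0xffffffffffffffff
vd[2] tail/ones -> 0xffffffffffffffff
vd[3] tail/ones -> 0xffffffffffffffff

vd[1] = 18446744073709551615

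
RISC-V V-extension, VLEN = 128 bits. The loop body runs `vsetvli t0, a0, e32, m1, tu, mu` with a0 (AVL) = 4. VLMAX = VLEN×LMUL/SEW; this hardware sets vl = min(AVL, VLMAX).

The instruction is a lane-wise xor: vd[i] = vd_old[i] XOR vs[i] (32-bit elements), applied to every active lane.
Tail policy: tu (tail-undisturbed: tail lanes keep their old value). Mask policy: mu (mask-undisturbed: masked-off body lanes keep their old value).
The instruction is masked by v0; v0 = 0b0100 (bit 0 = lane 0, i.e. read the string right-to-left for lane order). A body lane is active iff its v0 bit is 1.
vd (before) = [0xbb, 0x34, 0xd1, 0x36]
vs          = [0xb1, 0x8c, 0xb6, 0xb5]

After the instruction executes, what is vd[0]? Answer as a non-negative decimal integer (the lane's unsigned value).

lanes per group: 128·1/32 = 4
vl ← min(4, 4) = 4
lane  0: mask-off/keep ⇒ 0xbb
lane  1: mask-off/keep ⇒ 0x34
lane  2: xor(0xd1,0xb6) ⇒ 0x67
lane  3: mask-off/keep ⇒ 0x36

vd[0] = 187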